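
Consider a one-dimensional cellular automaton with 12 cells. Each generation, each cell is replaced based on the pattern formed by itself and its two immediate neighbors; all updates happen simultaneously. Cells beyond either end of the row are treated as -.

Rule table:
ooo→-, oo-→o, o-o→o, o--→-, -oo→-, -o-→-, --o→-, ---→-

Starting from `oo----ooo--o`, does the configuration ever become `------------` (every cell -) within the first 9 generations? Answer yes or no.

-o------o---
------------
all cells are - at generation 2

yes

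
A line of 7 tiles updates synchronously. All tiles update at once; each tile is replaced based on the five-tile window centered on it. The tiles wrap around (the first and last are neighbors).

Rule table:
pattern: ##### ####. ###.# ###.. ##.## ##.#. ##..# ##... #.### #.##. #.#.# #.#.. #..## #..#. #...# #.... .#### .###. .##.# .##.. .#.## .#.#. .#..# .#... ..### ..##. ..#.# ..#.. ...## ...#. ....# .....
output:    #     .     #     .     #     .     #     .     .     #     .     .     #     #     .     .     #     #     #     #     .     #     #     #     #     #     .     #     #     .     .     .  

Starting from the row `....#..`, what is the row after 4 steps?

....##.
...###.
..###..
.###...

.###...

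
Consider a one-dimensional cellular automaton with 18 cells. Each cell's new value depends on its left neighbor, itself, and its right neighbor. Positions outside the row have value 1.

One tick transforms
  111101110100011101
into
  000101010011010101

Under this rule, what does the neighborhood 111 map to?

At position 0 the neighborhood is 111; the next row has 0 there.

0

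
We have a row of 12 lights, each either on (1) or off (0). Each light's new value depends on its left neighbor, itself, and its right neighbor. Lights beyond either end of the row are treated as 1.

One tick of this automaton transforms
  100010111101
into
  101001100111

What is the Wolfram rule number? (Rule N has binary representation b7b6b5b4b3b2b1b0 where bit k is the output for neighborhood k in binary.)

position 7: 111 → 0  (bit 7 = 0)
position 0: 110 → 1  (bit 6 = 1)
position 5: 101 → 1  (bit 5 = 1)
position 1: 100 → 0  (bit 4 = 0)
position 6: 011 → 1  (bit 3 = 1)
position 4: 010 → 0  (bit 2 = 0)
position 3: 001 → 0  (bit 1 = 0)
position 2: 000 → 1  (bit 0 = 1)
bits b7..b0 = 01101001 = 105

105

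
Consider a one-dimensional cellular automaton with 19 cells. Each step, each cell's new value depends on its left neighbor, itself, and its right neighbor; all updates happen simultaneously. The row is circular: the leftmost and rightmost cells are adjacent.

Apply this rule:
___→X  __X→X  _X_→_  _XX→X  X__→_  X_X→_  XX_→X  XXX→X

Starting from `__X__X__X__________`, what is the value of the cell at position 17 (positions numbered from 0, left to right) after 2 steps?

XX__X__X__XXXXXXXXX
XX_X__X__XXXXXXXXXX
position 17 holds X

X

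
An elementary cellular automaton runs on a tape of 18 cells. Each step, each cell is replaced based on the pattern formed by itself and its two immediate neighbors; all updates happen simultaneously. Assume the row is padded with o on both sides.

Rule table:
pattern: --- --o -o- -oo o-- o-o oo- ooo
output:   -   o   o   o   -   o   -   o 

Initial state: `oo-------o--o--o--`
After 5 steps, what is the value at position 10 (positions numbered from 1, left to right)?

-

o-------oo-oo-oo-o
-------oo-oo-oo-oo
------oo-oo-oo-ooo
-----oo-oo-oo-oooo
----oo-oo-oo-ooooo
position 10 holds -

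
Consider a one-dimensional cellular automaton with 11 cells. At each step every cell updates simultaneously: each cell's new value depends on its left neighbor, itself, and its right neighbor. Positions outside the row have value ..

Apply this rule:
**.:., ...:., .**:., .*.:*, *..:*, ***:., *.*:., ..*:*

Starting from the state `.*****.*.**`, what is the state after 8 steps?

.***.......

*......*...
**....***..
..*..*...*.
.******.***
*..........
**.........
..*........
.***.......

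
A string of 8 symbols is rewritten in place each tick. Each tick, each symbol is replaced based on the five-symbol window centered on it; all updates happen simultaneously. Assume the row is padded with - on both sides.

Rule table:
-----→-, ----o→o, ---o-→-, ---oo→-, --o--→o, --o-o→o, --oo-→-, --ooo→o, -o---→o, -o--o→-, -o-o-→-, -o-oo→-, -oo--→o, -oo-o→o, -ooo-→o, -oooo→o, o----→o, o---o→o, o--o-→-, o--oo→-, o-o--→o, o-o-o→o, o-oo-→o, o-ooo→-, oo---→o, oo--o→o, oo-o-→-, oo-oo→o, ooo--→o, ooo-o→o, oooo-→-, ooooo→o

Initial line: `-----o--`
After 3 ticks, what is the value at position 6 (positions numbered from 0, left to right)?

---o-ooo
-o-o--oo
-o-o---o
position 6 holds -

-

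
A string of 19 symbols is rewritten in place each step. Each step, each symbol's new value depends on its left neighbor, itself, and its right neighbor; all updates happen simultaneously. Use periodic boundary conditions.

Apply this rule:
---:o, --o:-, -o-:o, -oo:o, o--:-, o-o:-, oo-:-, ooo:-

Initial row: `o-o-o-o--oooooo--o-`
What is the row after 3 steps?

o-o-o-o--o-o-----o-

o-o-o-o--o-------o-
o-o-o-o--o-ooooo-o-
o-o-o-o--o-o-----o-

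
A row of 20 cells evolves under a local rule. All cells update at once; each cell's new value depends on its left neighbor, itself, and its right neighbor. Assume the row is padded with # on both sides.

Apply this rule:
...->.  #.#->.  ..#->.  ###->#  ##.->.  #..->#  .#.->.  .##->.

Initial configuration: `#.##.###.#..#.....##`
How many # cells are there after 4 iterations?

iteration 1: ......#...#..#.....#
iteration 2: #......#...#..#.....
iteration 3: .#......#...#..#....
iteration 4: ..#......#...#..#...
count of #: 4

4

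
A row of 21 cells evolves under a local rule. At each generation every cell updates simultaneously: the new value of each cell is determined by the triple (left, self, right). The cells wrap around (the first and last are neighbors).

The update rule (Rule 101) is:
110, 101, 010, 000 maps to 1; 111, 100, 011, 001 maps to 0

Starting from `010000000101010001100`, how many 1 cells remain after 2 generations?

generation 1: 010111110111110100101
generation 2: 111000011000011100111
count of 1: 11

11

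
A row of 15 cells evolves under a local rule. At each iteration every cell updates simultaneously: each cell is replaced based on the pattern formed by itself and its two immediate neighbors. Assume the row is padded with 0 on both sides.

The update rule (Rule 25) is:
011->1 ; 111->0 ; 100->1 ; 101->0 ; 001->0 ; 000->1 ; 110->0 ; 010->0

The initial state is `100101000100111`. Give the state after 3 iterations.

101000000111010

010000110010100
001110101000011
101000000111010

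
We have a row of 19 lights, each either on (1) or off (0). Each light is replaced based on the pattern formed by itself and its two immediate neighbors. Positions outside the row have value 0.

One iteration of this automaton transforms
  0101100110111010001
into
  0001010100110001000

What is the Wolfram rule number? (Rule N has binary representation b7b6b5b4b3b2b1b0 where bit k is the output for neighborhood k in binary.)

152

position 11: 111 → 1  (bit 7 = 1)
position 4: 110 → 0  (bit 6 = 0)
position 2: 101 → 0  (bit 5 = 0)
position 5: 100 → 1  (bit 4 = 1)
position 3: 011 → 1  (bit 3 = 1)
position 1: 010 → 0  (bit 2 = 0)
position 0: 001 → 0  (bit 1 = 0)
position 16: 000 → 0  (bit 0 = 0)
bits b7..b0 = 10011000 = 152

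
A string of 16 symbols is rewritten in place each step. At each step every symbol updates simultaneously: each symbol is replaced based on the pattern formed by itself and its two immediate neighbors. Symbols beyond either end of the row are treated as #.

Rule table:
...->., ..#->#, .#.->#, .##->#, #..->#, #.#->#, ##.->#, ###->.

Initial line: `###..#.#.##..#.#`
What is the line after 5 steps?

....##.......##.

step 1: ..##############
step 2: ###.............
step 3: ..##...........#
step 4: #####.........##
step 5: ....##.......##.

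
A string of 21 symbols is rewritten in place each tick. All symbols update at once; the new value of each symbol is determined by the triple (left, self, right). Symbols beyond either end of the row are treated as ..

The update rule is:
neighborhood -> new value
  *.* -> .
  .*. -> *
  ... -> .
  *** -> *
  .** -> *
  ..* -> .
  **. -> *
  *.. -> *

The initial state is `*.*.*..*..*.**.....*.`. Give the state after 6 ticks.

tick 1: *.*.**.**.*.***....**
tick 2: *.*.**.**.*.****...**
tick 3: *.*.**.**.*.*****..**
tick 4: *.*.**.**.*.******.**
tick 5: *.*.**.**.*.******.**  (fixed point — unchanged through tick 6)

*.*.**.**.*.******.**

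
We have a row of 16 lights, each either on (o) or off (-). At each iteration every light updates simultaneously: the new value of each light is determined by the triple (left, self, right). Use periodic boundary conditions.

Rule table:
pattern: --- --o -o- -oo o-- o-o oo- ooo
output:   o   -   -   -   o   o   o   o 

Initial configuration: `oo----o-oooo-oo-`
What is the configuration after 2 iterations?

-oooo--o-oooo-oo
o-oooo--o-oooo-o

o-oooo--o-oooo-o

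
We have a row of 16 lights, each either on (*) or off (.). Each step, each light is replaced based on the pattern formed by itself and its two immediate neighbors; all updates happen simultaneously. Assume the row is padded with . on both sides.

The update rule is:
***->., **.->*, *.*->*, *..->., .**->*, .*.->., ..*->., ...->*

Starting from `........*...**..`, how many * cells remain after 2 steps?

step 1: *******...*.**.*
step 2: *.....*.*..****.
count of *: 7

7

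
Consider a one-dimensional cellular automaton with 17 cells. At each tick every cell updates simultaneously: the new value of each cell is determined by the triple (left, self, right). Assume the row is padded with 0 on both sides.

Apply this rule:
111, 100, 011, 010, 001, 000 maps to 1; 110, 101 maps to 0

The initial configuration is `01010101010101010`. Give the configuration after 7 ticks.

11010101010101011
10010101010101010
11110101010101011
11100101010101010
11011101010101011
10011001010101010
11110111010101011

11110111010101011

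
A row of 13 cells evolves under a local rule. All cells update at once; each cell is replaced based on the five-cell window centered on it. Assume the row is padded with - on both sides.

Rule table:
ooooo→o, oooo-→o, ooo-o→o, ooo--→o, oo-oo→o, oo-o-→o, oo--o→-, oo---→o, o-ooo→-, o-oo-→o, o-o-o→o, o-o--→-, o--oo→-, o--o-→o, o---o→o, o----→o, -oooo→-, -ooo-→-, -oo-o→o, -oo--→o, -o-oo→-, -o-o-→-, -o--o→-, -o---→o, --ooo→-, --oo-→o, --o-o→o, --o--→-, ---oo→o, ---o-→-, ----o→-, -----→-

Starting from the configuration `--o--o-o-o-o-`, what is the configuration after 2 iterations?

---ooooo---o-

----oo-o-o--o
---ooooo---o-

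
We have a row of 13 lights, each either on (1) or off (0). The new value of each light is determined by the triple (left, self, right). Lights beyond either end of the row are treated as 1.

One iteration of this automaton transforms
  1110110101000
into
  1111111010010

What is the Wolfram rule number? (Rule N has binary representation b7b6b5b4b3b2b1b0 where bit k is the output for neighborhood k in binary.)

position 0: 111 → 1  (bit 7 = 1)
position 2: 110 → 1  (bit 6 = 1)
position 3: 101 → 1  (bit 5 = 1)
position 10: 100 → 0  (bit 4 = 0)
position 4: 011 → 1  (bit 3 = 1)
position 7: 010 → 0  (bit 2 = 0)
position 12: 001 → 0  (bit 1 = 0)
position 11: 000 → 1  (bit 0 = 1)
bits b7..b0 = 11101001 = 233

233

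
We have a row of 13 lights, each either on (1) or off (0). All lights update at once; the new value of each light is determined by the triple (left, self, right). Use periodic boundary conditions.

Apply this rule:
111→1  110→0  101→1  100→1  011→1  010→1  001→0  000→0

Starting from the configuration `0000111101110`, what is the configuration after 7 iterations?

0000111011101
1000110111011
0100101110111
1110111101110
1101111011101
1011110111011
0111101110111

0111101110111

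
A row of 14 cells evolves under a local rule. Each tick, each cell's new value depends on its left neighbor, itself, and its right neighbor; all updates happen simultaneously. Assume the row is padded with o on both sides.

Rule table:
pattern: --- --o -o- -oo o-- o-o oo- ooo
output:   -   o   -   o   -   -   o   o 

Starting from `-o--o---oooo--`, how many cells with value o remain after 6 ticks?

---o---ooooo-o
--o---oooooo-o
-o---ooooooo-o
----oooooooo-o
---ooooooooo-o
--oooooooooo-o
count of o: 11

11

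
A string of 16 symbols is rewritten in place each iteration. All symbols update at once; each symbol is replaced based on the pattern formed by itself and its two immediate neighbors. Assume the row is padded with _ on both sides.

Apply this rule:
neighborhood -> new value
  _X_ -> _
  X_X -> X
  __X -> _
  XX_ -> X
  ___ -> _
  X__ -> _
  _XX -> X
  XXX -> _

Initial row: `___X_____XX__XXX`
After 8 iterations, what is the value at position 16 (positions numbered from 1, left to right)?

_________XX__X_X
_________XX___X_
_________XX_____
_________XX_____  (fixed point — unchanged through iteration 8)
position 16 holds _

_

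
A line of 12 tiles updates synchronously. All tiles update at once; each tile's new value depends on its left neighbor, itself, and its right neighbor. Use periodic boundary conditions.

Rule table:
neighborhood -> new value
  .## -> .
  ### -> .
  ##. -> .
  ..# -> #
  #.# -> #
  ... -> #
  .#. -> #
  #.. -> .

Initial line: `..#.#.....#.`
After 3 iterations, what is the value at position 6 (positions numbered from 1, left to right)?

#

#####.#####.
.....#.....#
.#####.#####
position 6 holds #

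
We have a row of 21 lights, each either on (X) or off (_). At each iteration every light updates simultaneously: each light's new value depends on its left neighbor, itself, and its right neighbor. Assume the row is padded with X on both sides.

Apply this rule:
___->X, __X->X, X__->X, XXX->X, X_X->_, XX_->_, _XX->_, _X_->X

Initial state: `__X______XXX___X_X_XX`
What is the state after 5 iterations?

iteration 1: XXXXXXXXX_X_XXXX_X__X
iteration 2: XXXXXXXX__X__XX__XXX_
iteration 3: XXXXXXX_XXXXX__XX_X__
iteration 4: XXXXXX___XXX_XX___XXX
iteration 5: XXXXX_XXX_X____XXX_XX

XXXXX_XXX_X____XXX_XX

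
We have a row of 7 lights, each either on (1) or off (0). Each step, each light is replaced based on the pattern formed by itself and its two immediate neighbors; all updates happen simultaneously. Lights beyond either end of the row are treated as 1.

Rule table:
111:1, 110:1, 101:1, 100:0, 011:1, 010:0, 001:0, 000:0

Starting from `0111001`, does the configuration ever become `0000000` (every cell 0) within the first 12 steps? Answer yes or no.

1111001
1111001  (fixed point — unchanged through step 12)
step 12 is 1111001, still not uniform 0

no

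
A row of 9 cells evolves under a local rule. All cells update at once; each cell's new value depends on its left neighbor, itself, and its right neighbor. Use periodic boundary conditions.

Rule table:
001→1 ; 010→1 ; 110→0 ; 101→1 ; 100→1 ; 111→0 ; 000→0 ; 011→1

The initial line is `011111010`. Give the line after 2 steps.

110000111
001001100

001001100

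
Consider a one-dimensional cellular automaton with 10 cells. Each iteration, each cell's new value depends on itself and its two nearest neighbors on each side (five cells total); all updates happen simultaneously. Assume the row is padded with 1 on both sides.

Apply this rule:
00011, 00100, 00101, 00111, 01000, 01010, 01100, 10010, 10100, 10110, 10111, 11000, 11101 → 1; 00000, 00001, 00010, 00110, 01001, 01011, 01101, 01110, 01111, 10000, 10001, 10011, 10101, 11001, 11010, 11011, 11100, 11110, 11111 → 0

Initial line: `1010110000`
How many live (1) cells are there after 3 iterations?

5

1000111001
0101100001
0001110011
count of 1: 5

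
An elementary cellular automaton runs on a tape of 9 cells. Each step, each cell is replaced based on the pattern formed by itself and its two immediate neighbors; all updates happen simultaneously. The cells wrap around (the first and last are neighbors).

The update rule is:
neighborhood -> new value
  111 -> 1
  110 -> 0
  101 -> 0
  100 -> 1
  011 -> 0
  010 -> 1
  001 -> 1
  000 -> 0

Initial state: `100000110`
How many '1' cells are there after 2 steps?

5

110001000
001011101
count of 1: 5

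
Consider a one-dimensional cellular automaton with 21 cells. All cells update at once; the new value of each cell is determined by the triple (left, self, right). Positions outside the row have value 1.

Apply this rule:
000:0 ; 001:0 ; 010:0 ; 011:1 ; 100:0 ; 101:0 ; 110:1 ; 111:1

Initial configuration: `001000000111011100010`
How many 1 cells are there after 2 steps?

step 1: 000000000111011100000
step 2: 000000000111011100000
count of 1: 6

6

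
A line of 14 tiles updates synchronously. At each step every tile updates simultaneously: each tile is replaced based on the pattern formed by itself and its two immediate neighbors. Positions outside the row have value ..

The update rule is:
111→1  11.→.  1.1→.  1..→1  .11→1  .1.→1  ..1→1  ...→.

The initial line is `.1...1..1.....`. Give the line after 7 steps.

1.11..11..11.1

step 1: 111.111111....
step 2: 11..11111.1...
step 3: 1.111111..11..
step 4: 1.11111.111.1.
step 5: 1.1111..11..11
step 6: 1.111.111.111.
step 7: 1.11..11..11.1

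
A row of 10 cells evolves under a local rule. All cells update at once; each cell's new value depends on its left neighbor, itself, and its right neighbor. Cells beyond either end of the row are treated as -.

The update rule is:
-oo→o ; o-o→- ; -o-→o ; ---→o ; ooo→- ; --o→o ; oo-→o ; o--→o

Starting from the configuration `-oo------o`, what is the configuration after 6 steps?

o--------o

step 1: oooooooooo
step 2: o--------o
step 3: oooooooooo  (repeats step 1; period 2)
step 6: o--------o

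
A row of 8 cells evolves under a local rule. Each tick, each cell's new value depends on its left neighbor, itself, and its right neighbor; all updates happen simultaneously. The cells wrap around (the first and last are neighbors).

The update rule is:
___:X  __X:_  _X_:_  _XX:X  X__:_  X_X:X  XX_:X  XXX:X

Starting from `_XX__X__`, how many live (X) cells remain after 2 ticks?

_XX____X
XXX_XX__
count of X: 5

5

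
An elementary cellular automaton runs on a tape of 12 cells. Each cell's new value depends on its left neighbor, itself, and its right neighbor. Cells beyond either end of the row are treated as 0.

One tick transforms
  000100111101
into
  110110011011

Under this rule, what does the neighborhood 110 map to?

0

At position 9 the neighborhood is 110; the next row has 0 there.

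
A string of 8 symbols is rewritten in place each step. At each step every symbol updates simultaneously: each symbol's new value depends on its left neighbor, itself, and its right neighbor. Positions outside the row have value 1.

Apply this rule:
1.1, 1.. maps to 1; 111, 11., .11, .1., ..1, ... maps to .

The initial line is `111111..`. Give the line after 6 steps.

step 1: ......1.
step 2: 1......1
step 3: .1......
step 4: 1.1.....
step 5: .1.1....
step 6: 1.1.1...

1.1.1...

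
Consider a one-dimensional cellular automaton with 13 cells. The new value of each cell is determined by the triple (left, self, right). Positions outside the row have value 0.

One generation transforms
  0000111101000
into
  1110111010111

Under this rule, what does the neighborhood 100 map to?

At position 10 the neighborhood is 100; the next row has 1 there.

1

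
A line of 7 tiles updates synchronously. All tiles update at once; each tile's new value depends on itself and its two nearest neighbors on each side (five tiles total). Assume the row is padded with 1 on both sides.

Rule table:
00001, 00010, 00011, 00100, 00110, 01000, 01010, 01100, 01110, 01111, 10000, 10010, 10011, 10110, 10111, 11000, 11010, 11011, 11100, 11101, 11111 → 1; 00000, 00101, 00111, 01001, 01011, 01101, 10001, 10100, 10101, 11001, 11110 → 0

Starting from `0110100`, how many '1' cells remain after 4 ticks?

1101001
0110010
1110100
1011001
count of 1: 4

4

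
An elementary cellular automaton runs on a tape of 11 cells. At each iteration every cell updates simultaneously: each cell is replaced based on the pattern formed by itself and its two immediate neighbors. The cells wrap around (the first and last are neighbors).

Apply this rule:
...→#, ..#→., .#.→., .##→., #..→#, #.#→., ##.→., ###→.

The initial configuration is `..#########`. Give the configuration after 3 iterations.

#..........
.#########.
..........#

..........#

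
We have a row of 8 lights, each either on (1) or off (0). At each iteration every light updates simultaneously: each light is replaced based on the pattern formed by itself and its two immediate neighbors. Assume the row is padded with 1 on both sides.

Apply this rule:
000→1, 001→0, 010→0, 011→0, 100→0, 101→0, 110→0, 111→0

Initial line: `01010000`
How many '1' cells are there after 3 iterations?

00000110
01110000
00000110
count of 1: 2

2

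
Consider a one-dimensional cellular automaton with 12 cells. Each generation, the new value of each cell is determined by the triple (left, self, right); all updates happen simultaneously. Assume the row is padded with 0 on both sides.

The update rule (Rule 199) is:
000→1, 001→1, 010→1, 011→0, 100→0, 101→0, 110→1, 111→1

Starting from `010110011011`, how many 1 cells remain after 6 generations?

generation 1: 110010101001
generation 2: 010110101011
generation 3: 110010101001  (repeats generation 1; period 2)
generation 6: 010110101011
count of 1: 7

7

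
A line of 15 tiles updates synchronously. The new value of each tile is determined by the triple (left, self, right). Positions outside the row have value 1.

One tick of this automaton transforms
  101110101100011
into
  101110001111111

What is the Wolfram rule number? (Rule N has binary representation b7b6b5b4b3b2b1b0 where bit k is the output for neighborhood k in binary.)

position 3: 111 → 1  (bit 7 = 1)
position 0: 110 → 1  (bit 6 = 1)
position 1: 101 → 0  (bit 5 = 0)
position 10: 100 → 1  (bit 4 = 1)
position 2: 011 → 1  (bit 3 = 1)
position 6: 010 → 0  (bit 2 = 0)
position 12: 001 → 1  (bit 1 = 1)
position 11: 000 → 1  (bit 0 = 1)
bits b7..b0 = 11011011 = 219

219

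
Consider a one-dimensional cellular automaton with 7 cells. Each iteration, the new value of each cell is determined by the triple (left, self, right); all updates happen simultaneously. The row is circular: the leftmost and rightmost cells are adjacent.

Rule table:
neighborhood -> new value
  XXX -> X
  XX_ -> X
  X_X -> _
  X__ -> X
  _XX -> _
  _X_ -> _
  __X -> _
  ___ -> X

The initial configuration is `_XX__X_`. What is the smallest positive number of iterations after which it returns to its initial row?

7

iteration 1: __XX__X
iteration 2: X__XX__
iteration 3: _X__XX_
iteration 4: __X__XX
iteration 5: X__X__X
iteration 6: XX__X__
iteration 7: _XX__X_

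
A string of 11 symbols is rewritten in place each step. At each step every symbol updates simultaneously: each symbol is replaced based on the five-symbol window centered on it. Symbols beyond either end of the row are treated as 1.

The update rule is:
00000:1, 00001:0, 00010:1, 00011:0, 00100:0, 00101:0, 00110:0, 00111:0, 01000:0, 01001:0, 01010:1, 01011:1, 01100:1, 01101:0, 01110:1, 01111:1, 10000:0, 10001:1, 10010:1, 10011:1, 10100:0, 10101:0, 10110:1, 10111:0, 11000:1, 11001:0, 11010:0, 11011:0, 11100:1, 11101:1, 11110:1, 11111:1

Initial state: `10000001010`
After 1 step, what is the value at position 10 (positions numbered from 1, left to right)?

11011010101
position 10 holds 0

0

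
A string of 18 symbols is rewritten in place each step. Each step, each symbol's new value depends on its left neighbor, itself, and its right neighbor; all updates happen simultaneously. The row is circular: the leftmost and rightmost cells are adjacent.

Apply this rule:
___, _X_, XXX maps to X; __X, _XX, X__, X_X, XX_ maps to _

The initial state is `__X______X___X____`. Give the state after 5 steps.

X_X_XXXX_X_X_X_XXX
__X__XX__X_X_X__XX
__X______X_X_X____
X_X_XXXX_X_X_X_XXX  (repeats step 1; period 3)
step 5: __X__XX__X_X_X__XX

__X__XX__X_X_X__XX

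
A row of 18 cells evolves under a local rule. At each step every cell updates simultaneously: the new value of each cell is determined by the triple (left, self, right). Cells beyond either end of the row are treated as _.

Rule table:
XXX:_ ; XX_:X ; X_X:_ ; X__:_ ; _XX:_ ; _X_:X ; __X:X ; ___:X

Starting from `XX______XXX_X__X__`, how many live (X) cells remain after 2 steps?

8

step 1: _X_XXXXX__X_X_XX_X
step 2: XX_____X_XX_X__X_X
count of X: 8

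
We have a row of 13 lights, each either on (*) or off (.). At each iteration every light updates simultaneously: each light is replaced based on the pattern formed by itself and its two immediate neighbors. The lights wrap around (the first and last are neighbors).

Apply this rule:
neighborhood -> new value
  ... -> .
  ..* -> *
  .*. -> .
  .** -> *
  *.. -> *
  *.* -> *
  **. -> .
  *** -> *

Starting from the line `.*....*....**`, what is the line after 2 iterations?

.*.**.*.***.*

*.*..*.*..**.
.*.**.*.***.*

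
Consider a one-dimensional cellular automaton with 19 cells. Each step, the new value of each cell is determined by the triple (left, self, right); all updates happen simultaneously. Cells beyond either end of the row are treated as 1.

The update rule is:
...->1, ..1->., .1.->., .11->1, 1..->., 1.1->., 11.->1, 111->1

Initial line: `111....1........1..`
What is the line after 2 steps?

111.11.1.111111.11.

step 1: 111.11...111111....
step 2: 111.11.1.111111.11.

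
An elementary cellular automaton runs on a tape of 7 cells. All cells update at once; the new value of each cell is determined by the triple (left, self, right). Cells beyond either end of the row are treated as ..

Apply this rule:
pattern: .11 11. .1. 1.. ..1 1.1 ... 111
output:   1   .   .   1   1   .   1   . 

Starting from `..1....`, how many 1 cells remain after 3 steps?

5

11.1111
1..1...
.11.111
count of 1: 5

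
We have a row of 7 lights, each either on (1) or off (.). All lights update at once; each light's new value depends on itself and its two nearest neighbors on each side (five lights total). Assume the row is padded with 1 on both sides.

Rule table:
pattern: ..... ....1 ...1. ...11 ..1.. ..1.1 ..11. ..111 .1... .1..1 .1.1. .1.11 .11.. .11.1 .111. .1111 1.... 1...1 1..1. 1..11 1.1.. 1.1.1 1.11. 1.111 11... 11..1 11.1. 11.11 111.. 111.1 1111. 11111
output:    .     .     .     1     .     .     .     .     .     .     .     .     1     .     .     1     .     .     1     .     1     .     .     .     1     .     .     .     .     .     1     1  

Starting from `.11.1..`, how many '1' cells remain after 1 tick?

tick 1: ....1..
count of 1: 1

1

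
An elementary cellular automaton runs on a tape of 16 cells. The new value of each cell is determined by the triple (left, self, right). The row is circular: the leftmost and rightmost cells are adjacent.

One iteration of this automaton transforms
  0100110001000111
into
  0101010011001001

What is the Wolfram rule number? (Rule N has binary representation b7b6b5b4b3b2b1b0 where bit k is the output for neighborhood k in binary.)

70

position 14: 111 → 0  (bit 7 = 0)
position 5: 110 → 1  (bit 6 = 1)
position 0: 101 → 0  (bit 5 = 0)
position 2: 100 → 0  (bit 4 = 0)
position 4: 011 → 0  (bit 3 = 0)
position 1: 010 → 1  (bit 2 = 1)
position 3: 001 → 1  (bit 1 = 1)
position 7: 000 → 0  (bit 0 = 0)
bits b7..b0 = 01000110 = 70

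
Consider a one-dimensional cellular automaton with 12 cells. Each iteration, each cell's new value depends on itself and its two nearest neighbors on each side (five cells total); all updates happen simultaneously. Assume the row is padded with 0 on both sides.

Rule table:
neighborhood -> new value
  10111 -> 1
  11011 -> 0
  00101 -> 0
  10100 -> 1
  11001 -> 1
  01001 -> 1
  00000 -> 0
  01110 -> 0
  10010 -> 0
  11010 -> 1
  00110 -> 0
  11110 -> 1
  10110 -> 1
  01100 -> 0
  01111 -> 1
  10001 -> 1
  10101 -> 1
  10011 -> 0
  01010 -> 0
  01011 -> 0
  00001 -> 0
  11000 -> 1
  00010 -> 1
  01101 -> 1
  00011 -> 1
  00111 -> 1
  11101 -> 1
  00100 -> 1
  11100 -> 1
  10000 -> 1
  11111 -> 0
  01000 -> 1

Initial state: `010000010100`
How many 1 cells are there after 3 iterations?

9

111100100111
111110110101
110110111101
count of 1: 9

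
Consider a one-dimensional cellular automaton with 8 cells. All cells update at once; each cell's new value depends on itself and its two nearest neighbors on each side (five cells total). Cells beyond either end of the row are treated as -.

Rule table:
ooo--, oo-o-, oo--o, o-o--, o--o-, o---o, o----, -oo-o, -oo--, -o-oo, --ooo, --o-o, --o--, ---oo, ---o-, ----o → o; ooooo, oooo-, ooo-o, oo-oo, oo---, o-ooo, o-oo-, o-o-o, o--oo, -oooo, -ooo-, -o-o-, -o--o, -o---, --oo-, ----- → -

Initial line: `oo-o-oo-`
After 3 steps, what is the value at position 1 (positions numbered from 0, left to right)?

step 1: -oo-o-o-
step 2: o-oo--o-
step 3: oo-oooo-
position 1 holds o

o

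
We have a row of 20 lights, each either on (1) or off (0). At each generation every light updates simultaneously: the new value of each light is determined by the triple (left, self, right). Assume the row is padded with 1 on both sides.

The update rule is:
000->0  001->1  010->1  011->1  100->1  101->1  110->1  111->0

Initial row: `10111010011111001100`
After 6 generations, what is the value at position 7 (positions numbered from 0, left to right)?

1

generation 1: 11101111110001111111
generation 2: 00111000011011000000
generation 3: 11101100111111100001
generation 4: 00111111100000110011
generation 5: 11100000110001111110
generation 6: 00110001111011000011
position 7 holds 1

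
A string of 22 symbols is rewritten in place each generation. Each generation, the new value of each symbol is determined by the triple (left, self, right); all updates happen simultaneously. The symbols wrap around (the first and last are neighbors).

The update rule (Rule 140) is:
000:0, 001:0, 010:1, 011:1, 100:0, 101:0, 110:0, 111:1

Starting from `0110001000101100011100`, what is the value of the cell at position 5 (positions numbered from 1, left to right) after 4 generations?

generation 1: 0100001000101000011000
generation 2: 0100001000101000010000
generation 3: 0100001000101000010000  (fixed point — unchanged through generation 4)
position 5 holds 0

0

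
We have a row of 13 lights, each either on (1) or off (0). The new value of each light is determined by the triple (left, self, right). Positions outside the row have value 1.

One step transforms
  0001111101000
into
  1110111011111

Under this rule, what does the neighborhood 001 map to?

At position 2 the neighborhood is 001; the next row has 1 there.

1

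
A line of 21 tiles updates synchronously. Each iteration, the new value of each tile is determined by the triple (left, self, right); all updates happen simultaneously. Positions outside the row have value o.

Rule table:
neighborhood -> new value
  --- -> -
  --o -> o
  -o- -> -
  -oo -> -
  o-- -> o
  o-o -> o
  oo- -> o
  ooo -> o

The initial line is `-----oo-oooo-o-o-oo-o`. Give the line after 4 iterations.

o---o-oo-oooo-o-o-oo-
oo-o-o-oo-oooo-o-o-oo
ooo-o-o-oo-oooo-o-o-o
oooo-o-o-oo-oooo-o-o-

oooo-o-o-oo-oooo-o-o-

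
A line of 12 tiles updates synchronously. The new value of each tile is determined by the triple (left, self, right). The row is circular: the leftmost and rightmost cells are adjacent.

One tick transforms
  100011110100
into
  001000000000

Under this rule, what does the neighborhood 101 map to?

0

At position 8 the neighborhood is 101; the next row has 0 there.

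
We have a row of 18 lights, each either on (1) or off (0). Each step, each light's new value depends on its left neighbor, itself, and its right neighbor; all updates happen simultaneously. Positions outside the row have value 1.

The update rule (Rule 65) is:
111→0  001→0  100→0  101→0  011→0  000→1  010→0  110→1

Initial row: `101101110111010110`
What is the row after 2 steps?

100100010001000010
100001000100011000

100001000100011000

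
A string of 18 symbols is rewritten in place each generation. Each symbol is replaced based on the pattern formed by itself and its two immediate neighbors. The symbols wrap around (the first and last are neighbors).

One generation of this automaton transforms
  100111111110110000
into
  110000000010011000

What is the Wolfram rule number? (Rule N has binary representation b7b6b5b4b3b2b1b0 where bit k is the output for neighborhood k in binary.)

position 4: 111 → 0  (bit 7 = 0)
position 10: 110 → 1  (bit 6 = 1)
position 11: 101 → 0  (bit 5 = 0)
position 1: 100 → 1  (bit 4 = 1)
position 3: 011 → 0  (bit 3 = 0)
position 0: 010 → 1  (bit 2 = 1)
position 2: 001 → 0  (bit 1 = 0)
position 15: 000 → 0  (bit 0 = 0)
bits b7..b0 = 01010100 = 84

84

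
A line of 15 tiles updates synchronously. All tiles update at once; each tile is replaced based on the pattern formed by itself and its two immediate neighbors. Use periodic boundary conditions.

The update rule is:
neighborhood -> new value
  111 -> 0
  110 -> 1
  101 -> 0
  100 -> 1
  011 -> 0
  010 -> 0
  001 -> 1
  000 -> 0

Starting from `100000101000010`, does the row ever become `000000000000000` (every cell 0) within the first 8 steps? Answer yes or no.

no

010001000100100
101010101011010
000000000001000
000000000010100
000000000100010
000000001010101
100000010000000
010000101000001
step 8 is 010000101000001, still not uniform 0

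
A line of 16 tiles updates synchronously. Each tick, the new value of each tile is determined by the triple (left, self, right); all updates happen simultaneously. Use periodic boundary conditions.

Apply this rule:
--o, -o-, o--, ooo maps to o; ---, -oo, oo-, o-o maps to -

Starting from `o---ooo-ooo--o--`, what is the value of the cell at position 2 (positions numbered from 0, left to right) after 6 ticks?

oo-o-o---o-ooooo
o--o-oo-oo--oooo
-ooo------oo-ooo
--o-o----o----o-
-oo-oo--ooo--ooo
------oo-o-oo-o-
position 2 holds -

-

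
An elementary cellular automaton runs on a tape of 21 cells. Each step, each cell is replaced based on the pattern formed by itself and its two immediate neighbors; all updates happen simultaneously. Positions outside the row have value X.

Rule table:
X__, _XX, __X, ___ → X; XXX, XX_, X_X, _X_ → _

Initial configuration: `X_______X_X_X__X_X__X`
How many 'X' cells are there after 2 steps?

step 1: _XXXXXXX_____XX___XXX
step 2: _X______XXXXXX_XXXX__
count of X: 11

11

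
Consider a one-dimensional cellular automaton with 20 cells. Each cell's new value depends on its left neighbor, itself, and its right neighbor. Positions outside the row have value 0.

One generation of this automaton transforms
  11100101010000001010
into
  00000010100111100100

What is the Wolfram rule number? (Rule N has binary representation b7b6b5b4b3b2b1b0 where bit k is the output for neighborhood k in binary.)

33

position 1: 111 → 0  (bit 7 = 0)
position 2: 110 → 0  (bit 6 = 0)
position 6: 101 → 1  (bit 5 = 1)
position 3: 100 → 0  (bit 4 = 0)
position 0: 011 → 0  (bit 3 = 0)
position 5: 010 → 0  (bit 2 = 0)
position 4: 001 → 0  (bit 1 = 0)
position 11: 000 → 1  (bit 0 = 1)
bits b7..b0 = 00100001 = 33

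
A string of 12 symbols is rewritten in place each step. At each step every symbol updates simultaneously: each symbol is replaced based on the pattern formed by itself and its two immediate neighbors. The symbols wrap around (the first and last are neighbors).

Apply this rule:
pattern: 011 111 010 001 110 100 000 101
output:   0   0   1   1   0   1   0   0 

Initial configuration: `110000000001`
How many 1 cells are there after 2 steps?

001000000010
011100000111
count of 1: 6

6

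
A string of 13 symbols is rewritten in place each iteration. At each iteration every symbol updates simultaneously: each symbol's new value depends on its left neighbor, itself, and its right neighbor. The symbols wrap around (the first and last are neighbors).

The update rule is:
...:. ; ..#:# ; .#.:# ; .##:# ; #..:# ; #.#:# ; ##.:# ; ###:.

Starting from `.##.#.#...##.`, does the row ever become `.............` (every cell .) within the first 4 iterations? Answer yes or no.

no

########.####
.......###...
......##.##..
.....#######.
iteration 4 is .....#######., still not uniform .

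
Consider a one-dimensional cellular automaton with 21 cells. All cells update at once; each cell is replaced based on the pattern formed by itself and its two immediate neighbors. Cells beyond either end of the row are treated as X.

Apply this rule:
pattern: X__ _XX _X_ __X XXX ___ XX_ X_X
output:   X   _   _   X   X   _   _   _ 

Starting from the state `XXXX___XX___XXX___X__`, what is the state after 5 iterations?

iteration 1: XXX_X_X__X_X_X_X_X_XX
iteration 2: XX_____XX___________X
iteration 3: X_X___X__X_________X_
iteration 4: ___X_X_XX_X_______X__
iteration 5: X_X________X_____X_XX

X_X________X_____X_XX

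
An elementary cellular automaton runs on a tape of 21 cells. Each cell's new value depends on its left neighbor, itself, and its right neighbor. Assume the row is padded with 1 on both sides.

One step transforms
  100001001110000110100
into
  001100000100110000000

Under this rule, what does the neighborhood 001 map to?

0

At position 4 the neighborhood is 001; the next row has 0 there.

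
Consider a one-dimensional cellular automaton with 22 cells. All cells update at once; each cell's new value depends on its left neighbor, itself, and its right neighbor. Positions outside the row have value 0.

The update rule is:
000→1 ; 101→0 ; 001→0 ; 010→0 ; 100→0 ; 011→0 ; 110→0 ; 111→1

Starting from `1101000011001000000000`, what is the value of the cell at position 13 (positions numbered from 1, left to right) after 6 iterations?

0000011000000011111111
1111000011111001111110
0110011001110000111100
0000000000100110011001
1111111110000000000000
0111111100111111111111
position 13 holds 1

1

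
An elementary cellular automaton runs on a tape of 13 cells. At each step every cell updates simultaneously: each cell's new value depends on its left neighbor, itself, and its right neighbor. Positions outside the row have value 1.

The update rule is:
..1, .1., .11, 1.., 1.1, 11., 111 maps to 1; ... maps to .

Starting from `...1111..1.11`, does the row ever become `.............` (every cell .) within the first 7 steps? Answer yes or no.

no

step 1: 1.11111111111
step 2: 1111111111111
step 3: 1111111111111  (fixed point — unchanged through step 7)
step 7 is 1111111111111, still not uniform .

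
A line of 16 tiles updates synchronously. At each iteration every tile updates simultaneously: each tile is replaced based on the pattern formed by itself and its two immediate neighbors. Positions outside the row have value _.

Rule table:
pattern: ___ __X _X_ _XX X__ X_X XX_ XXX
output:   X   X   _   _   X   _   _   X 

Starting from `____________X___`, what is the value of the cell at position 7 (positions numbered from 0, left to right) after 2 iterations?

XXXXXXXXXXXX_XXX
_XXXXXXXXXX___X_
position 7 holds X

X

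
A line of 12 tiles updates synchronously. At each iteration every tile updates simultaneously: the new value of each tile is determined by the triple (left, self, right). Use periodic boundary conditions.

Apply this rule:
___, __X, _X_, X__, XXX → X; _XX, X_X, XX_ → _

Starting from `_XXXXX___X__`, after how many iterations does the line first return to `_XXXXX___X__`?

iteration 1: X_XXX_XXXXXX
iteration 2: ___X___XXXXX
iteration 3: XXXXXXX_XXX_
iteration 4: _XXXXX___X__

4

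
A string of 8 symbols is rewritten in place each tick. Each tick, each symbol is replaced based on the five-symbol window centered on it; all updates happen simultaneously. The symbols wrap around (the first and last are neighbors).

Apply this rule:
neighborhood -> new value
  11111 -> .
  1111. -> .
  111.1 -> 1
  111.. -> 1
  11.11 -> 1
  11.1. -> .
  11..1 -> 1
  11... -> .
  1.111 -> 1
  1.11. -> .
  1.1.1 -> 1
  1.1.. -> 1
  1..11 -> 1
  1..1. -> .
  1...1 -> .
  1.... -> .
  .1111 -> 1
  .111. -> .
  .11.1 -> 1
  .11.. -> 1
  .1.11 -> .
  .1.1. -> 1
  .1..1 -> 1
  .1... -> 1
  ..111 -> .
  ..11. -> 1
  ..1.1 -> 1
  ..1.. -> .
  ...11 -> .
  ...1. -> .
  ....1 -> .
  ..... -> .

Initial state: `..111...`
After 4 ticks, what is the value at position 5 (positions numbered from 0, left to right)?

.

tick 1: ....1...
tick 2: .....1..
tick 3: ......1.
tick 4: .......1
position 5 holds .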